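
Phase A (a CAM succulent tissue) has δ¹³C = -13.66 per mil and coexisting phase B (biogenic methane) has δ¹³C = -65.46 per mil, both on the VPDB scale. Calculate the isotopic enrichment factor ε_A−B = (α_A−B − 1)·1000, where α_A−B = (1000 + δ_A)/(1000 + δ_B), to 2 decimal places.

55.43 per mil

α_A−B = (1000 + -13.66) / (1000 + -65.46) = 986.34 / 934.54 = 1.055428
ε_A−B = (1.055428 − 1) × 1000 = 55.428 per mil
(The approximation ε ≈ δ_A − δ_B would give 51.80 per mil.)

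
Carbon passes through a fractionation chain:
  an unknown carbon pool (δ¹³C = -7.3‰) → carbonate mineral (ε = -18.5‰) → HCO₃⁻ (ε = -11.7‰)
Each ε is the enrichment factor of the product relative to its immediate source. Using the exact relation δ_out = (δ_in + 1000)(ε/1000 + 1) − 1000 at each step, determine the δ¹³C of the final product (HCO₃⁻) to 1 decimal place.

-37.1‰

step 1: δ = (-7.30 + 1000)·(-18.5/1000 + 1) − 1000 = -25.66‰
step 2: δ = (-25.66 + 1000)·(-11.7/1000 + 1) − 1000 = -37.06‰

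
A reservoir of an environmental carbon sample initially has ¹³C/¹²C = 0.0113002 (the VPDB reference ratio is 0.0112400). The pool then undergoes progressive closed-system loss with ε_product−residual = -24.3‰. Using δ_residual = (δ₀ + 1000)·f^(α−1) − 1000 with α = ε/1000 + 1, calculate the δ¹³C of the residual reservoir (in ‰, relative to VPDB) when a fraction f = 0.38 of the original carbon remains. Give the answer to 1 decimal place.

29.3‰

δ₀ = (0.0113002/0.0112400 − 1)×1000 = (1.005356 − 1)×1000 = 5.356‰
α − 1 = ε/1000 = -0.0243
f^(α−1) = 0.38^(-0.0243) = 1.023791
δ_res = (5.356 + 1000) × 1.023791 − 1000 = 1029.274 − 1000 = 29.27‰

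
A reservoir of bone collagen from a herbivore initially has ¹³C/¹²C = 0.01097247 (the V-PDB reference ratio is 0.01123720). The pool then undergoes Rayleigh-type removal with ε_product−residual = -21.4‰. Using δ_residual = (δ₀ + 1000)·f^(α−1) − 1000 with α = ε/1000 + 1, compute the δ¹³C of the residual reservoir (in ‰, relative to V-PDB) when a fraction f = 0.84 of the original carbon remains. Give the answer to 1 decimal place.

δ₀ = (0.01097247/0.01123720 − 1)×1000 = (0.976442 − 1)×1000 = -23.558‰
α − 1 = ε/1000 = -0.0214
f^(α−1) = 0.84^(-0.0214) = 1.003738
δ_res = (-23.558 + 1000) × 1.003738 − 1000 = 980.092 − 1000 = -19.91‰

-19.9‰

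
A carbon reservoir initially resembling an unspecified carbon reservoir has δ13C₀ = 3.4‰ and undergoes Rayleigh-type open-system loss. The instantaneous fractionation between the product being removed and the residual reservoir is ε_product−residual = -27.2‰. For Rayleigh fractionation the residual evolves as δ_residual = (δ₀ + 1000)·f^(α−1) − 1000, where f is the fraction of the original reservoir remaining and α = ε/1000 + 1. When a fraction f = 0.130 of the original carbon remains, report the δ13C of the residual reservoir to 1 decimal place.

60.7‰

Rayleigh residual: δ_res = (δ₀ + 1000)·f^(α−1) − 1000
α = ε/1000 + 1 = 0.97280, so α − 1 = -0.02720
f^(α−1) = 0.130^(-0.02720) = 1.057063
δ_res = (3.4 + 1000) × 1.057063 − 1000 = 1060.657 − 1000 = 60.66‰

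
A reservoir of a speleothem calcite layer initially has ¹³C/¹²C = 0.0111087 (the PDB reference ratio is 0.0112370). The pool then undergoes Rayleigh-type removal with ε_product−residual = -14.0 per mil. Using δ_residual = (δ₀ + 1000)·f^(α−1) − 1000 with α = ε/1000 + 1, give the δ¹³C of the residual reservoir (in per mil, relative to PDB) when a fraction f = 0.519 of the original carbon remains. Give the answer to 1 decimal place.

-2.3 per mil

δ₀ = (0.0111087/0.0112370 − 1)×1000 = (0.988582 − 1)×1000 = -11.418 per mil
α − 1 = ε/1000 = -0.0140
f^(α−1) = 0.519^(-0.0140) = 1.009224
δ_res = (-11.418 + 1000) × 1.009224 − 1000 = 997.701 − 1000 = -2.30 per mil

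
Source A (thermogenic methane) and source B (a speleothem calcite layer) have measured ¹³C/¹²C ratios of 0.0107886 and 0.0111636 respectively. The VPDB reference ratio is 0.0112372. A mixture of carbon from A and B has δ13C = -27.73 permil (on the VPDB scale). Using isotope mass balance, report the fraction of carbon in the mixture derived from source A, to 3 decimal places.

0.635

δ_A = (0.0107886/0.0112372 − 1)×1000 = (0.960079 − 1)×1000 = -39.921 permil
δ_B = (0.0111636/0.0112372 − 1)×1000 = (0.993450 − 1)×1000 = -6.550 permil
f_A = (δ_mix − δ_B)/(δ_A − δ_B) = (-27.73 − (-6.550))/(-39.921 − (-6.550))
f_A = -21.180 / -33.371 = 0.6347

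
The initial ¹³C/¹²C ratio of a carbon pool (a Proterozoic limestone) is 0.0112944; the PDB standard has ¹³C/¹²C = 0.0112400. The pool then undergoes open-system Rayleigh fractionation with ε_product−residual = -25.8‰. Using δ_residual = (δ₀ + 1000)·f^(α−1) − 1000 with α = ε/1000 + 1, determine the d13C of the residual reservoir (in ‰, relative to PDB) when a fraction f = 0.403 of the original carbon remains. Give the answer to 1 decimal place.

δ₀ = (0.0112944/0.0112400 − 1)×1000 = (1.004840 − 1)×1000 = 4.840‰
α − 1 = ε/1000 = -0.0258
f^(α−1) = 0.403^(-0.0258) = 1.023725
δ_res = (4.840 + 1000) × 1.023725 − 1000 = 1028.679 − 1000 = 28.68‰

28.7‰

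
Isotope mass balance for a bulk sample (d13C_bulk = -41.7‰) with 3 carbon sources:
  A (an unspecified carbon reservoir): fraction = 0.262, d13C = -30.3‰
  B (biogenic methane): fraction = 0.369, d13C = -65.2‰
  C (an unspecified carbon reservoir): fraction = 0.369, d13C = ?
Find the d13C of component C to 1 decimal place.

Isotope mass balance: δ_bulk = Σ fᵢ·δᵢ.
-41.7 = 0.262×(-30.3) + 0.369×(-65.2) + 0.369×δ_C
0.369·δ_C = -41.7 − (-31.997) = -9.703
δ_C = -9.703 / 0.369 = -26.29‰

-26.3‰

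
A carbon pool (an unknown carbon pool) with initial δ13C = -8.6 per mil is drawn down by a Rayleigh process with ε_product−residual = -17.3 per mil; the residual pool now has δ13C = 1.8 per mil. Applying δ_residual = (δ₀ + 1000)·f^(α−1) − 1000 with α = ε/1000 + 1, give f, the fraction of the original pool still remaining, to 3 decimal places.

0.547

α − 1 = ε/1000 = -0.0173
(δ_res + 1000)/(δ₀ + 1000) = (1.8 + 1000)/(-8.6 + 1000) = 1001.8/991.4 = 1.010490
f = 1.010490^(1/-0.0173) = exp(ln(1.010490)/-0.0173) = exp(0.01044/-0.0173)
f = exp(-0.6032) = 0.5471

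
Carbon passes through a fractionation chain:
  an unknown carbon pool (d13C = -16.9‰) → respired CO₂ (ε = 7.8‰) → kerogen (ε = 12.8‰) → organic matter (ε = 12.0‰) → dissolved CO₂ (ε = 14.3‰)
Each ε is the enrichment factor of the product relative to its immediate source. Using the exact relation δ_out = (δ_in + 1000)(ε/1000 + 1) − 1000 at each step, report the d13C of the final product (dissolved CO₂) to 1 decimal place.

30.0‰

step 1: δ = (-16.90 + 1000)·(7.8/1000 + 1) − 1000 = -9.23‰
step 2: δ = (-9.23 + 1000)·(12.8/1000 + 1) − 1000 = 3.45‰
step 3: δ = (3.45 + 1000)·(12.0/1000 + 1) − 1000 = 15.49‰
step 4: δ = (15.49 + 1000)·(14.3/1000 + 1) − 1000 = 30.01‰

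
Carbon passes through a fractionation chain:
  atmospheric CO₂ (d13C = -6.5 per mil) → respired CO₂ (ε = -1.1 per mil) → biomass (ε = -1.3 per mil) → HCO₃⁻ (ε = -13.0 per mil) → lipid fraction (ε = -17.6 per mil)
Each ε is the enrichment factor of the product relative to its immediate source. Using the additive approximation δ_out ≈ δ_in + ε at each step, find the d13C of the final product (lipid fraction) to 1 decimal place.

-39.5 per mil

step 1: δ ≈ -6.5 + (-1.1) = -7.6 per mil
step 2: δ ≈ -7.6 + (-1.3) = -8.9 per mil
step 3: δ ≈ -8.9 + (-13.0) = -21.9 per mil
step 4: δ ≈ -21.9 + (-17.6) = -39.5 per mil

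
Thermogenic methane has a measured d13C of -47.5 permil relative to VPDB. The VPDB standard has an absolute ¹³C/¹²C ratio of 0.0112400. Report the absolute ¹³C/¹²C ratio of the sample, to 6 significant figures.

R_sample = R_standard × (d13C/1000 + 1)
R_sample = 0.0112400 × (-47.5/1000 + 1) = 0.0112400 × 0.952500
R_sample = 0.0107061

0.0107061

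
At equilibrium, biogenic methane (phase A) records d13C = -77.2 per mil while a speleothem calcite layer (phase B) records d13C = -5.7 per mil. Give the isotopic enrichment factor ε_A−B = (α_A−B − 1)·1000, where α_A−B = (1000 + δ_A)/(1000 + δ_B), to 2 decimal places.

α_A−B = (1000 + -77.2) / (1000 + -5.7) = 922.8 / 994.3 = 0.928090
ε_A−B = (0.928090 − 1) × 1000 = -71.910 per mil
(The approximation ε ≈ δ_A − δ_B would give -71.5 per mil.)

-71.91 per mil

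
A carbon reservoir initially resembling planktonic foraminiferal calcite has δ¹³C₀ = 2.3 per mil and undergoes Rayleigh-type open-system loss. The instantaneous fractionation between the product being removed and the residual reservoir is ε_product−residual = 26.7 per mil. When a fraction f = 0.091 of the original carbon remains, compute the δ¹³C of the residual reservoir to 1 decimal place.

-59.8 per mil

Rayleigh residual: δ_res = (δ₀ + 1000)·f^(α−1) − 1000
α = ε/1000 + 1 = 1.02670, so α − 1 = 0.02670
f^(α−1) = 0.091^(0.02670) = 0.938008
δ_res = (2.3 + 1000) × 0.938008 − 1000 = 940.165 − 1000 = -59.83 per mil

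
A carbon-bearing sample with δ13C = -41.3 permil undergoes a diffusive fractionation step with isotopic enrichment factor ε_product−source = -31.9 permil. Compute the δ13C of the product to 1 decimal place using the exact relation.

-71.9 permil

To first order, δ_product ≈ δ_source + ε = -73.2 permil.
Exactly, δ_product = (δ_source + 1000)·(ε/1000 + 1) − 1000.
δ_product = (-41.3 + 1000) × (-31.9/1000 + 1) − 1000
δ_product = -71.88 permil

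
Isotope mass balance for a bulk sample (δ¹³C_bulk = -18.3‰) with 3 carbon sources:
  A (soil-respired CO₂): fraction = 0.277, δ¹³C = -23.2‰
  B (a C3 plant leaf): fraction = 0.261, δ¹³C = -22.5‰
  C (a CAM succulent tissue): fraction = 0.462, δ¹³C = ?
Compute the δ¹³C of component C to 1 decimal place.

-13.0‰

Isotope mass balance: δ_bulk = Σ fᵢ·δᵢ.
-18.3 = 0.277×(-23.2) + 0.261×(-22.5) + 0.462×δ_C
0.462·δ_C = -18.3 − (-12.299) = -6.001
δ_C = -6.001 / 0.462 = -12.99‰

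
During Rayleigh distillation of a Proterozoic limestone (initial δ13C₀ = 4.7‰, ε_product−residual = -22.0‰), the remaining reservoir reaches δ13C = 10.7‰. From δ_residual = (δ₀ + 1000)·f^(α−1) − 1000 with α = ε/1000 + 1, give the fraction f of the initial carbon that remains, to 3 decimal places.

0.763

α − 1 = ε/1000 = -0.0220
(δ_res + 1000)/(δ₀ + 1000) = (10.7 + 1000)/(4.7 + 1000) = 1010.7/1004.7 = 1.005972
f = 1.005972^(1/-0.0220) = exp(ln(1.005972)/-0.0220) = exp(0.00595/-0.0220)
f = exp(-0.2706) = 0.7629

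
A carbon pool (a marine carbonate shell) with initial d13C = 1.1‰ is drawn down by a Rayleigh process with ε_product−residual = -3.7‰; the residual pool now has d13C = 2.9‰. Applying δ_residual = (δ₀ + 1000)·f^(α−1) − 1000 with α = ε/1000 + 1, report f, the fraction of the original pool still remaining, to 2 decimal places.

0.62

α − 1 = ε/1000 = -0.0037
(δ_res + 1000)/(δ₀ + 1000) = (2.9 + 1000)/(1.1 + 1000) = 1002.9/1001.1 = 1.001798
f = 1.001798^(1/-0.0037) = exp(ln(1.001798)/-0.0037) = exp(0.00180/-0.0037)
f = exp(-0.4855) = 0.6154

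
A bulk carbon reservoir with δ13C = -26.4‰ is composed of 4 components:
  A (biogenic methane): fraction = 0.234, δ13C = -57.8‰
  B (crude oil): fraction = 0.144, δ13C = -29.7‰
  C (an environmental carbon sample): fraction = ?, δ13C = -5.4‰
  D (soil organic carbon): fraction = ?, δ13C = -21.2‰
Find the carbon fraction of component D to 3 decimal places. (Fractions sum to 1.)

0.332

Let f_D and f_C be the unknown fractions; fractions sum to 1 so f_D + f_C = 0.622.
Mass balance: Σ fᵢ·δᵢ = δ_bulk ⇒ f_D·(-21.2) + f_C·(-5.4) = -26.4 − (-17.802) = -8.598
Substitute f_C = 0.622 − f_D:
f_D·(-21.2 − -5.4) = -8.598 − 0.622×(-5.4) = -5.239
f_D = -5.239 / -15.8 = 0.3316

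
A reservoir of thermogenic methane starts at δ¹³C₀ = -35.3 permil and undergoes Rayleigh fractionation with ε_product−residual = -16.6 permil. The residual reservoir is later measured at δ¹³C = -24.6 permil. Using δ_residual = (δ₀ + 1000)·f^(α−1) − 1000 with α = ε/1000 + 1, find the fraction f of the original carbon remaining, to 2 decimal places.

0.51

α − 1 = ε/1000 = -0.0166
(δ_res + 1000)/(δ₀ + 1000) = (-24.6 + 1000)/(-35.3 + 1000) = 975.4/964.7 = 1.011092
f = 1.011092^(1/-0.0166) = exp(ln(1.011092)/-0.0166) = exp(0.01103/-0.0166)
f = exp(-0.6645) = 0.5145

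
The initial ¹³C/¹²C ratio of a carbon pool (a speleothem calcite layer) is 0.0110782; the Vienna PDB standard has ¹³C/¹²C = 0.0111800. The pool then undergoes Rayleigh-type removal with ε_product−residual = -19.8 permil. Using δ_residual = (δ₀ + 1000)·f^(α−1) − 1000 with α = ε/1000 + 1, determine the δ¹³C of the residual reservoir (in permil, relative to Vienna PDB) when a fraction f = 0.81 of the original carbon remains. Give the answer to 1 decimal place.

-5.0 permil

δ₀ = (0.0110782/0.0111800 − 1)×1000 = (0.990894 − 1)×1000 = -9.106 permil
α − 1 = ε/1000 = -0.0198
f^(α−1) = 0.81^(-0.0198) = 1.004181
δ_res = (-9.106 + 1000) × 1.004181 − 1000 = 995.037 − 1000 = -4.96 permil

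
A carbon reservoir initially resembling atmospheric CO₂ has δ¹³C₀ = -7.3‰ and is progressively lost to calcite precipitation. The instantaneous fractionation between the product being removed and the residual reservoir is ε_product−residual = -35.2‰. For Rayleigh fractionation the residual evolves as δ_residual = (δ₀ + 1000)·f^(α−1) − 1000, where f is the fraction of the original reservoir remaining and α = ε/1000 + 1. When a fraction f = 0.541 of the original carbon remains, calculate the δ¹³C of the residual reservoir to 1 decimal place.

Rayleigh residual: δ_res = (δ₀ + 1000)·f^(α−1) − 1000
α = ε/1000 + 1 = 0.96480, so α − 1 = -0.03520
f^(α−1) = 0.541^(-0.03520) = 1.021860
δ_res = (-7.3 + 1000) × 1.021860 − 1000 = 1014.401 − 1000 = 14.40‰

14.4‰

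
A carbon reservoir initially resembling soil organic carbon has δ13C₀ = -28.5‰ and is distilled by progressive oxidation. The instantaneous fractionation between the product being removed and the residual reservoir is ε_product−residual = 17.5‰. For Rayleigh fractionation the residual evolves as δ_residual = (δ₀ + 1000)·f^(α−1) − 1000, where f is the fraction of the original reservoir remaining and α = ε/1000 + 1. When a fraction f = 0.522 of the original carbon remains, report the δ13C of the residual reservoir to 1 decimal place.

-39.5‰

Rayleigh residual: δ_res = (δ₀ + 1000)·f^(α−1) − 1000
α = ε/1000 + 1 = 1.01750, so α − 1 = 0.01750
f^(α−1) = 0.522^(0.01750) = 0.988688
δ_res = (-28.5 + 1000) × 0.988688 − 1000 = 960.510 − 1000 = -39.49‰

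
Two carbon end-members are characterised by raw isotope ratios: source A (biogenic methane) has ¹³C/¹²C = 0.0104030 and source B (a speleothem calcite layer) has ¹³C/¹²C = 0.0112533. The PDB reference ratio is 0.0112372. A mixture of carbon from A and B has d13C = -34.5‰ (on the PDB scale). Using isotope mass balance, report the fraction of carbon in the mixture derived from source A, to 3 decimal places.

δ_A = (0.0104030/0.0112372 − 1)×1000 = (0.925764 − 1)×1000 = -74.236‰
δ_B = (0.0112533/0.0112372 − 1)×1000 = (1.001433 − 1)×1000 = 1.433‰
f_A = (δ_mix − δ_B)/(δ_A − δ_B) = (-34.5 − (1.433))/(-74.236 − (1.433))
f_A = -35.933 / -75.668 = 0.4749

0.475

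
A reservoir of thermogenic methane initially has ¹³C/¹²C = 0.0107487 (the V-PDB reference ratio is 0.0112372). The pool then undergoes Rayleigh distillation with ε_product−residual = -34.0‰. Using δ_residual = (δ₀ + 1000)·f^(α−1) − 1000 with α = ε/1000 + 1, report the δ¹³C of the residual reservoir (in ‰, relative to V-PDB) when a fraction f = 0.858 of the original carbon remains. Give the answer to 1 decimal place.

-38.5‰

δ₀ = (0.0107487/0.0112372 − 1)×1000 = (0.956528 − 1)×1000 = -43.472‰
α − 1 = ε/1000 = -0.0340
f^(α−1) = 0.858^(-0.0340) = 1.005221
δ_res = (-43.472 + 1000) × 1.005221 − 1000 = 961.522 − 1000 = -38.48‰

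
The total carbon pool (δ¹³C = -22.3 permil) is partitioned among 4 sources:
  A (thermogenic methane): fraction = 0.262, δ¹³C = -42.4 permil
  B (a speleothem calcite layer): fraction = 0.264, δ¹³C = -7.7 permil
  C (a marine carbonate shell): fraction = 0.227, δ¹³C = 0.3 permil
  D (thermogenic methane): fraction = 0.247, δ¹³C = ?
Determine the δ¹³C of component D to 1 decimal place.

-37.4 permil

Isotope mass balance: δ_bulk = Σ fᵢ·δᵢ.
-22.3 = 0.262×(-42.4) + 0.264×(-7.7) + 0.227×(0.3) + 0.247×δ_D
0.247·δ_D = -22.3 − (-13.074) = -9.226
δ_D = -9.226 / 0.247 = -37.35 permil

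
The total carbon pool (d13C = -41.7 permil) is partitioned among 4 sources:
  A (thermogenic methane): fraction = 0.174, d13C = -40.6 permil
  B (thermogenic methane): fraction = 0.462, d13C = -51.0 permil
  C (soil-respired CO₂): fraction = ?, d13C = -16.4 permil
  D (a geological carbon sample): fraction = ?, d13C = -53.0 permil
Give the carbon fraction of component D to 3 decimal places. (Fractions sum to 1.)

Let f_D and f_C be the unknown fractions; fractions sum to 1 so f_D + f_C = 0.364.
Mass balance: Σ fᵢ·δᵢ = δ_bulk ⇒ f_D·(-53.0) + f_C·(-16.4) = -41.7 − (-30.626) = -11.074
Substitute f_C = 0.364 − f_D:
f_D·(-53.0 − -16.4) = -11.074 − 0.364×(-16.4) = -5.104
f_D = -5.104 / -36.6 = 0.1395

0.139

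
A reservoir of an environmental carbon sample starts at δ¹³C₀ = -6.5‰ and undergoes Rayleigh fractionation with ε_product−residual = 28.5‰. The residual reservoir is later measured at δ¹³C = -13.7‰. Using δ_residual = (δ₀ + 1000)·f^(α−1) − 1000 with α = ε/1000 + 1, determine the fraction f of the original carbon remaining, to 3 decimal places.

α − 1 = ε/1000 = 0.0285
(δ_res + 1000)/(δ₀ + 1000) = (-13.7 + 1000)/(-6.5 + 1000) = 986.3/993.5 = 0.992753
f = 0.992753^(1/0.0285) = exp(ln(0.992753)/0.0285) = exp(-0.00727/0.0285)
f = exp(-0.2552) = 0.7748

0.775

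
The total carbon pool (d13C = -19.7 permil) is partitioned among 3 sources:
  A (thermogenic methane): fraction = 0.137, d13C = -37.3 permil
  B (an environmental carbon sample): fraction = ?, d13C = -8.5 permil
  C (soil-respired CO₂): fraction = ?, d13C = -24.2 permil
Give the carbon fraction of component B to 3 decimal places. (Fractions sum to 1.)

Let f_B and f_C be the unknown fractions; fractions sum to 1 so f_B + f_C = 0.863.
Mass balance: Σ fᵢ·δᵢ = δ_bulk ⇒ f_B·(-8.5) + f_C·(-24.2) = -19.7 − (-5.110) = -14.590
Substitute f_C = 0.863 − f_B:
f_B·(-8.5 − -24.2) = -14.590 − 0.863×(-24.2) = 6.295
f_B = 6.295 / 15.7 = 0.4009

0.401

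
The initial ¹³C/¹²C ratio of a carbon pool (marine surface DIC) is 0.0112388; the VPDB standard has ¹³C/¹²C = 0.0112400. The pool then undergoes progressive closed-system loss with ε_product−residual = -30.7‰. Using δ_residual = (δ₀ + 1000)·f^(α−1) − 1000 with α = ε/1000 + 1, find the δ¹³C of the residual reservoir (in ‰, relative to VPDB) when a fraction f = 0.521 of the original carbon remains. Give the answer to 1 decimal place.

δ₀ = (0.0112388/0.0112400 − 1)×1000 = (0.999893 − 1)×1000 = -0.107‰
α − 1 = ε/1000 = -0.0307
f^(α−1) = 0.521^(-0.0307) = 1.020218
δ_res = (-0.107 + 1000) × 1.020218 − 1000 = 1020.109 − 1000 = 20.11‰

20.1‰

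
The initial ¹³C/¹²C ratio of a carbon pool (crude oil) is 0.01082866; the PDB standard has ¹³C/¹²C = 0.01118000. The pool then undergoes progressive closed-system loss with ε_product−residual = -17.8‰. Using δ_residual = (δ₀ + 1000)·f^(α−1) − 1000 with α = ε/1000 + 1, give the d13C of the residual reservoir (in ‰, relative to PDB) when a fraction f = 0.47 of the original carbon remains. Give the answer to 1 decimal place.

δ₀ = (0.01082866/0.01118000 − 1)×1000 = (0.968574 − 1)×1000 = -31.426‰
α − 1 = ε/1000 = -0.0178
f^(α−1) = 0.47^(-0.0178) = 1.013530
δ_res = (-31.426 + 1000) × 1.013530 − 1000 = 981.679 − 1000 = -18.32‰

-18.3‰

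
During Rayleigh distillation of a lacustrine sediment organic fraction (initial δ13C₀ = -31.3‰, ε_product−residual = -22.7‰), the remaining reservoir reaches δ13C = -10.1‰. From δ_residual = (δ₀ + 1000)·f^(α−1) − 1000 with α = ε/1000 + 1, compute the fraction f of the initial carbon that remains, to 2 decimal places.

α − 1 = ε/1000 = -0.0227
(δ_res + 1000)/(δ₀ + 1000) = (-10.1 + 1000)/(-31.3 + 1000) = 989.9/968.7 = 1.021885
f = 1.021885^(1/-0.0227) = exp(ln(1.021885)/-0.0227) = exp(0.02165/-0.0227)
f = exp(-0.9537) = 0.3853

0.39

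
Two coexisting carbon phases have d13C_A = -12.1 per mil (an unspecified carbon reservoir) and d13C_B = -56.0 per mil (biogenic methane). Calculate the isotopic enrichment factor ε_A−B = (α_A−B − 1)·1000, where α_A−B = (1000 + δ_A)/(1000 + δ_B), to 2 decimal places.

α_A−B = (1000 + -12.1) / (1000 + -56.0) = 987.9 / 944.0 = 1.046504
ε_A−B = (1.046504 − 1) × 1000 = 46.504 per mil
(The approximation ε ≈ δ_A − δ_B would give 43.9 per mil.)

46.50 per mil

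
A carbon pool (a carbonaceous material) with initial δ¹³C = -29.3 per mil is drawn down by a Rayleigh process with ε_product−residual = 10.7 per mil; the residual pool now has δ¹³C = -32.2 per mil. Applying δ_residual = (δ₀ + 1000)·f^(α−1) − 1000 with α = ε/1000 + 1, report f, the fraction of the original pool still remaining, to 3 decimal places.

α − 1 = ε/1000 = 0.0107
(δ_res + 1000)/(δ₀ + 1000) = (-32.2 + 1000)/(-29.3 + 1000) = 967.8/970.7 = 0.997012
f = 0.997012^(1/0.0107) = exp(ln(0.997012)/0.0107) = exp(-0.00299/0.0107)
f = exp(-0.2796) = 0.7561

0.756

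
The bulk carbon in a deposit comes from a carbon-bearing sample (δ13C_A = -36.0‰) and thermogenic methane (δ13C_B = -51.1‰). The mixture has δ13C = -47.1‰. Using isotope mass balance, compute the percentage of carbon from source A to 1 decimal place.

δ_mix = f_A·δ_A + (1 − f_A)·δ_B  ⇒  f_A = (δ_mix − δ_B)/(δ_A − δ_B)
f_A = (-47.1 − (-51.1)) / (-36.0 − (-51.1))
f_A = 4.0 / 15.1 = 0.2649

26.5%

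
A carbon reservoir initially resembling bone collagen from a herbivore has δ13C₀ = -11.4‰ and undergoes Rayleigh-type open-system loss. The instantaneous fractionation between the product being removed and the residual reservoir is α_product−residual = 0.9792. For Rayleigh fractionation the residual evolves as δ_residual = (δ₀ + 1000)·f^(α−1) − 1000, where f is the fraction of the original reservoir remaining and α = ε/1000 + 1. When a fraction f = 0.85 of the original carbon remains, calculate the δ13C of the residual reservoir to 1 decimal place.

-8.1‰

Rayleigh residual: δ_res = (δ₀ + 1000)·f^(α−1) − 1000
α − 1 = -0.02080
f^(α−1) = 0.85^(-0.02080) = 1.003386
δ_res = (-11.4 + 1000) × 1.003386 − 1000 = 991.948 − 1000 = -8.05‰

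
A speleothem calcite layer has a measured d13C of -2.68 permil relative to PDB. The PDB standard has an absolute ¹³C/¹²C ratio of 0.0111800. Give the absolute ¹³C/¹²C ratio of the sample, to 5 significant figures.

R_sample = R_standard × (d13C/1000 + 1)
R_sample = 0.0111800 × (-2.68/1000 + 1) = 0.0111800 × 0.997320
R_sample = 0.0111500

0.011150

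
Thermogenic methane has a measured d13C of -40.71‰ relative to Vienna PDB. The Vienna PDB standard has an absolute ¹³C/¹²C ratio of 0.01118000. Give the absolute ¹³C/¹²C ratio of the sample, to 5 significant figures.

R_sample = R_standard × (d13C/1000 + 1)
R_sample = 0.01118000 × (-40.71/1000 + 1) = 0.01118000 × 0.959290
R_sample = 0.0107249

0.010725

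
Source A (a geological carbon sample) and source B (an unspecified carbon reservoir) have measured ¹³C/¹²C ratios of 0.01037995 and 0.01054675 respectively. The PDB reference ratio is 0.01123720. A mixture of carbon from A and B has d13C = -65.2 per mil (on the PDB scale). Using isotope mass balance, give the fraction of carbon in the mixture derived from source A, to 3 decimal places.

δ_A = (0.01037995/0.01123720 − 1)×1000 = (0.923713 − 1)×1000 = -76.287 per mil
δ_B = (0.01054675/0.01123720 − 1)×1000 = (0.938557 − 1)×1000 = -61.443 per mil
f_A = (δ_mix − δ_B)/(δ_A − δ_B) = (-65.2 − (-61.443))/(-76.287 − (-61.443))
f_A = -3.757 / -14.844 = 0.2531

0.253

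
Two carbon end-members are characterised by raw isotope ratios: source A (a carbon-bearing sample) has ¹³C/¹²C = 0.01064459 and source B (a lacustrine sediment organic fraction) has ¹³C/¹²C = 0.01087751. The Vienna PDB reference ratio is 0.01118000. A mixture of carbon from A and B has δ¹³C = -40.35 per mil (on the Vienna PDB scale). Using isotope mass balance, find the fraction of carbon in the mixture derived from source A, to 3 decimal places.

0.638

δ_A = (0.01064459/0.01118000 − 1)×1000 = (0.952110 − 1)×1000 = -47.890 per mil
δ_B = (0.01087751/0.01118000 − 1)×1000 = (0.972944 − 1)×1000 = -27.056 per mil
f_A = (δ_mix − δ_B)/(δ_A − δ_B) = (-40.35 − (-27.056))/(-47.890 − (-27.056))
f_A = -13.294 / -20.834 = 0.6381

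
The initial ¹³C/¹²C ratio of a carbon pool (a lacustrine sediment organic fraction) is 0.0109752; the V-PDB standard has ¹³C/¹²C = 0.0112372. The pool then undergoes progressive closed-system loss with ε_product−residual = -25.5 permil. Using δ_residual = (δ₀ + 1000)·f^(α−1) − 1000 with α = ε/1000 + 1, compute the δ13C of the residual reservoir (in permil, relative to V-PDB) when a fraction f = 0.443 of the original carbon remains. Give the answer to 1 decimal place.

δ₀ = (0.0109752/0.0112372 − 1)×1000 = (0.976685 − 1)×1000 = -23.315 permil
α − 1 = ε/1000 = -0.0255
f^(α−1) = 0.443^(-0.0255) = 1.020979
δ_res = (-23.315 + 1000) × 1.020979 − 1000 = 997.174 − 1000 = -2.83 permil

-2.8 permil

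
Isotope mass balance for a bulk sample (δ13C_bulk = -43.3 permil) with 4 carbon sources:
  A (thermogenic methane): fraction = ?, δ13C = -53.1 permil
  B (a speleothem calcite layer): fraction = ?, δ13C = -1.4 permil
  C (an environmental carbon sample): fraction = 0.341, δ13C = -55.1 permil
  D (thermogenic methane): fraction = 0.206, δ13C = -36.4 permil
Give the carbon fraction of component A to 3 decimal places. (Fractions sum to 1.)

0.317

Let f_A and f_B be the unknown fractions; fractions sum to 1 so f_A + f_B = 0.453.
Mass balance: Σ fᵢ·δᵢ = δ_bulk ⇒ f_A·(-53.1) + f_B·(-1.4) = -43.3 − (-26.288) = -17.012
Substitute f_B = 0.453 − f_A:
f_A·(-53.1 − -1.4) = -17.012 − 0.453×(-1.4) = -16.378
f_A = -16.378 / -51.7 = 0.3168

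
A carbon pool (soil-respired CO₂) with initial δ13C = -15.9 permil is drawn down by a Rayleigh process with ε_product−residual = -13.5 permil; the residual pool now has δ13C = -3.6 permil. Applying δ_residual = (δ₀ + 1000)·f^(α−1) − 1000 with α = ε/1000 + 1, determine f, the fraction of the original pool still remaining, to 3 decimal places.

α − 1 = ε/1000 = -0.0135
(δ_res + 1000)/(δ₀ + 1000) = (-3.6 + 1000)/(-15.9 + 1000) = 996.4/984.1 = 1.012499
f = 1.012499^(1/-0.0135) = exp(ln(1.012499)/-0.0135) = exp(0.01242/-0.0135)
f = exp(-0.9201) = 0.3985

0.398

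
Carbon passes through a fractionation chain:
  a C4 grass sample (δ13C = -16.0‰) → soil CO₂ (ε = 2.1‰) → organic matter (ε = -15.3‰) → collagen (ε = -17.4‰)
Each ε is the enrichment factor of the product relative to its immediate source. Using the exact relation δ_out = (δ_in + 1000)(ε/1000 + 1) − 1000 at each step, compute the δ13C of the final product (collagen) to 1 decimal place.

-45.9‰

step 1: δ = (-16.00 + 1000)·(2.1/1000 + 1) − 1000 = -13.93‰
step 2: δ = (-13.93 + 1000)·(-15.3/1000 + 1) − 1000 = -29.02‰
step 3: δ = (-29.02 + 1000)·(-17.4/1000 + 1) − 1000 = -45.92‰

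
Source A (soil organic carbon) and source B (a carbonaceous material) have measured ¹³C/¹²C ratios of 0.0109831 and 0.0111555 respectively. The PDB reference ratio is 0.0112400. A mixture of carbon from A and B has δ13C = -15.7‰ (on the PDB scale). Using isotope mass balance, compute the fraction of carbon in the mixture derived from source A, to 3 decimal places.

δ_A = (0.0109831/0.0112400 − 1)×1000 = (0.977144 − 1)×1000 = -22.856‰
δ_B = (0.0111555/0.0112400 − 1)×1000 = (0.992482 − 1)×1000 = -7.518‰
f_A = (δ_mix − δ_B)/(δ_A − δ_B) = (-15.7 − (-7.518))/(-22.856 − (-7.518))
f_A = -8.182 / -15.338 = 0.5335

0.533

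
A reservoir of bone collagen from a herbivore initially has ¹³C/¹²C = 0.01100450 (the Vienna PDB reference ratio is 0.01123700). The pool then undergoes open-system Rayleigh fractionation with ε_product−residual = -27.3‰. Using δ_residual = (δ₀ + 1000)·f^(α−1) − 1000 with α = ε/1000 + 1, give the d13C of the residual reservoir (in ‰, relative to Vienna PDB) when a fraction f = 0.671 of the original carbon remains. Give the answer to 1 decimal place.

δ₀ = (0.01100450/0.01123700 − 1)×1000 = (0.979309 − 1)×1000 = -20.691‰
α − 1 = ε/1000 = -0.0273
f^(α−1) = 0.671^(-0.0273) = 1.010952
δ_res = (-20.691 + 1000) × 1.010952 − 1000 = 990.035 − 1000 = -9.97‰

-10.0‰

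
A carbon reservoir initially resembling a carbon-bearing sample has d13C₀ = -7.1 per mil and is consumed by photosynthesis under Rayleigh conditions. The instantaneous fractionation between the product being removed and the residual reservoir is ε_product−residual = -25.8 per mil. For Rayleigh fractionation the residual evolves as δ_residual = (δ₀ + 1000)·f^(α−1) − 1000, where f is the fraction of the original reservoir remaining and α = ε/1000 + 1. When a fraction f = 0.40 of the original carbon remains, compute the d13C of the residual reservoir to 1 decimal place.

16.7 per mil

Rayleigh residual: δ_res = (δ₀ + 1000)·f^(α−1) − 1000
α = ε/1000 + 1 = 0.97420, so α − 1 = -0.02580
f^(α−1) = 0.40^(-0.02580) = 1.023922
δ_res = (-7.1 + 1000) × 1.023922 − 1000 = 1016.652 − 1000 = 16.65 per mil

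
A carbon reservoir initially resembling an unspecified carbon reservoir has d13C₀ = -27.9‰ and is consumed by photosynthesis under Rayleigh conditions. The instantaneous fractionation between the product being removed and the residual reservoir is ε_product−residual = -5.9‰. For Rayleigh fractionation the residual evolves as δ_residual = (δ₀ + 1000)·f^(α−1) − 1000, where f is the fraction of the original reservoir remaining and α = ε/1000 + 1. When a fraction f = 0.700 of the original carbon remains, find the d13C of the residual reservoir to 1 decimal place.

Rayleigh residual: δ_res = (δ₀ + 1000)·f^(α−1) − 1000
α = ε/1000 + 1 = 0.99410, so α − 1 = -0.00590
f^(α−1) = 0.700^(-0.00590) = 1.002107
δ_res = (-27.9 + 1000) × 1.002107 − 1000 = 974.148 − 1000 = -25.85‰

-25.9‰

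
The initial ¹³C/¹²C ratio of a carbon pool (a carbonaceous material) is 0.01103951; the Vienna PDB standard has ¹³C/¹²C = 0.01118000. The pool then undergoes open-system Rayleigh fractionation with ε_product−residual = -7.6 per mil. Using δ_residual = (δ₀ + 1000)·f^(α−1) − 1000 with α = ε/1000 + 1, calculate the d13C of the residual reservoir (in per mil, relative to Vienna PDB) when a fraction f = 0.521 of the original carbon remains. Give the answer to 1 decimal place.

-7.7 per mil

δ₀ = (0.01103951/0.01118000 − 1)×1000 = (0.987434 − 1)×1000 = -12.566 per mil
α − 1 = ε/1000 = -0.0076
f^(α−1) = 0.521^(-0.0076) = 1.004968
δ_res = (-12.566 + 1000) × 1.004968 − 1000 = 992.339 − 1000 = -7.66 per mil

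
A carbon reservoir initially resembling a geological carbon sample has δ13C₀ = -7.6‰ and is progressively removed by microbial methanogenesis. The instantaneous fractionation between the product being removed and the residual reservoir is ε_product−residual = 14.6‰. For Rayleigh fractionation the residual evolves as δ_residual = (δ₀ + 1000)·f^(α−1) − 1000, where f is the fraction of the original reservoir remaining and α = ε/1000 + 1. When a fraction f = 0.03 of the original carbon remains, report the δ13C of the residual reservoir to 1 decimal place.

-57.1‰

Rayleigh residual: δ_res = (δ₀ + 1000)·f^(α−1) − 1000
α = ε/1000 + 1 = 1.01460, so α − 1 = 0.01460
f^(α−1) = 0.03^(0.01460) = 0.950093
δ_res = (-7.6 + 1000) × 0.950093 − 1000 = 942.872 − 1000 = -57.13‰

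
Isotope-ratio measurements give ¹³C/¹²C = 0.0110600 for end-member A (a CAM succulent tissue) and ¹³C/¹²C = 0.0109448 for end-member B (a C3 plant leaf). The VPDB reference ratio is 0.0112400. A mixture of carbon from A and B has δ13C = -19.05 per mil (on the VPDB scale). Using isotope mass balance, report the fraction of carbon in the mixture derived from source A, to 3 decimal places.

δ_A = (0.0110600/0.0112400 − 1)×1000 = (0.983986 − 1)×1000 = -16.014 per mil
δ_B = (0.0109448/0.0112400 − 1)×1000 = (0.973737 − 1)×1000 = -26.263 per mil
f_A = (δ_mix − δ_B)/(δ_A − δ_B) = (-19.05 − (-26.263))/(-16.014 − (-26.263))
f_A = 7.213 / 10.249 = 0.7038

0.704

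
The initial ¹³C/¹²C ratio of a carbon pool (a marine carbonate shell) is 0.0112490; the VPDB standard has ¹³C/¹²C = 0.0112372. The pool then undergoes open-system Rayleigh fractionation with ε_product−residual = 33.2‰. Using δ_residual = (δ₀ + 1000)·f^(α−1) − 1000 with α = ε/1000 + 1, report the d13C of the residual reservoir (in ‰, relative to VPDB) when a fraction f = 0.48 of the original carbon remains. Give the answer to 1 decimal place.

δ₀ = (0.0112490/0.0112372 − 1)×1000 = (1.001050 − 1)×1000 = 1.050‰
α − 1 = ε/1000 = 0.0332
f^(α−1) = 0.48^(0.0332) = 0.975927
δ_res = (1.050 + 1000) × 0.975927 − 1000 = 976.952 − 1000 = -23.05‰

-23.0‰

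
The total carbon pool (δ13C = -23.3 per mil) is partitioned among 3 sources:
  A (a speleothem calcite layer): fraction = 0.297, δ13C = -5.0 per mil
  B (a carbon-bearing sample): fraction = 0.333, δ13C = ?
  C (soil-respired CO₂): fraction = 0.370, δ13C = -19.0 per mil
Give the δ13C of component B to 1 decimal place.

Isotope mass balance: δ_bulk = Σ fᵢ·δᵢ.
-23.3 = 0.297×(-5.0) + 0.333×δ_B + 0.370×(-19.0)
0.333·δ_B = -23.3 − (-8.515) = -14.785
δ_B = -14.785 / 0.333 = -44.40 per mil

-44.4 per mil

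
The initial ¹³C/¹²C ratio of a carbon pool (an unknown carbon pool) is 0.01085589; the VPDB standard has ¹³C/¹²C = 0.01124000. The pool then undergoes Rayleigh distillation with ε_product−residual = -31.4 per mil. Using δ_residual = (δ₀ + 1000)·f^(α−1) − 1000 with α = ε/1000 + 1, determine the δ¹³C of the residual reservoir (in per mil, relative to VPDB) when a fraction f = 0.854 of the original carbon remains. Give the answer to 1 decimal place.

δ₀ = (0.01085589/0.01124000 − 1)×1000 = (0.965827 − 1)×1000 = -34.173 per mil
α − 1 = ε/1000 = -0.0314
f^(α−1) = 0.854^(-0.0314) = 1.004968
δ_res = (-34.173 + 1000) × 1.004968 − 1000 = 970.625 − 1000 = -29.38 per mil

-29.4 per mil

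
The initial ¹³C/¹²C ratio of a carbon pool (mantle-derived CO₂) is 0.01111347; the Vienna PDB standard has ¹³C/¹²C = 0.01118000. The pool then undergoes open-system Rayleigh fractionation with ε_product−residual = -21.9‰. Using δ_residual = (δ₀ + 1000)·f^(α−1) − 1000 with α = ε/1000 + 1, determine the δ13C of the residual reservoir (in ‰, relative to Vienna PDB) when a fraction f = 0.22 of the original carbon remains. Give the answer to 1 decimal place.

27.6‰

δ₀ = (0.01111347/0.01118000 − 1)×1000 = (0.994049 − 1)×1000 = -5.951‰
α − 1 = ε/1000 = -0.0219
f^(α−1) = 0.22^(-0.0219) = 1.033715
δ_res = (-5.951 + 1000) × 1.033715 − 1000 = 1027.564 − 1000 = 27.56‰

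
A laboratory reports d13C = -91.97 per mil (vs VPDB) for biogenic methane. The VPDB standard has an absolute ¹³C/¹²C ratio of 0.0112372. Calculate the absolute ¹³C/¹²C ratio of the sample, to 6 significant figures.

0.0102037

R_sample = R_standard × (d13C/1000 + 1)
R_sample = 0.0112372 × (-91.97/1000 + 1) = 0.0112372 × 0.908030
R_sample = 0.0102037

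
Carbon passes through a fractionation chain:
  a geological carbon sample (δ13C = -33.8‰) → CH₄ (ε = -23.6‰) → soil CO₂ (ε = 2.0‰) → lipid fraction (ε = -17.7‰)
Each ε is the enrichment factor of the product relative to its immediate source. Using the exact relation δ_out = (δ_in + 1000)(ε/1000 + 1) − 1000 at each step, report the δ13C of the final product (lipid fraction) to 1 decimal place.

-71.4‰

step 1: δ = (-33.80 + 1000)·(-23.6/1000 + 1) − 1000 = -56.60‰
step 2: δ = (-56.60 + 1000)·(2.0/1000 + 1) − 1000 = -54.72‰
step 3: δ = (-54.72 + 1000)·(-17.7/1000 + 1) − 1000 = -71.45‰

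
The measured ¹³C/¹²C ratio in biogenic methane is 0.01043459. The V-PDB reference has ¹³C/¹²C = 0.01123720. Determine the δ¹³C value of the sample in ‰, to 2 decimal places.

δ¹³C = (R_sample / R_standard − 1) × 1000
R_sample / R_standard = 0.01043459 / 0.01123720 = 0.928576
δ¹³C = (0.928576 − 1) × 1000 = -71.424‰

-71.42‰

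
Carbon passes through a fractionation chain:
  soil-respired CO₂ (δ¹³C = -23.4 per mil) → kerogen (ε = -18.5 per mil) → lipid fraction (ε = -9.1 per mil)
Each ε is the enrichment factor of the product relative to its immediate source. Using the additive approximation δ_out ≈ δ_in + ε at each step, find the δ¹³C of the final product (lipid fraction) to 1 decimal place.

-51.0 per mil

step 1: δ ≈ -23.4 + (-18.5) = -41.9 per mil
step 2: δ ≈ -41.9 + (-9.1) = -51.0 per mil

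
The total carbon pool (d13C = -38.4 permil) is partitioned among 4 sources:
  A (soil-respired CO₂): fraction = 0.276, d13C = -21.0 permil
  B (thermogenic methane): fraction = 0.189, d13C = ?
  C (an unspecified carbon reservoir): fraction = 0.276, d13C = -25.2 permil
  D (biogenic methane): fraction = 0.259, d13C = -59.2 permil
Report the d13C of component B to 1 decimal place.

-54.6 permil

Isotope mass balance: δ_bulk = Σ fᵢ·δᵢ.
-38.4 = 0.276×(-21.0) + 0.189×δ_B + 0.276×(-25.2) + 0.259×(-59.2)
0.189·δ_B = -38.4 − (-28.084) = -10.316
δ_B = -10.316 / 0.189 = -54.58 permil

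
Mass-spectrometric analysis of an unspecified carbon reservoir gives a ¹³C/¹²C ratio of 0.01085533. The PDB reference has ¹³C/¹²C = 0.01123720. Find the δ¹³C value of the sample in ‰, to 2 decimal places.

-33.98‰

δ¹³C = (R_sample / R_standard − 1) × 1000
R_sample / R_standard = 0.01085533 / 0.01123720 = 0.966017
δ¹³C = (0.966017 − 1) × 1000 = -33.983‰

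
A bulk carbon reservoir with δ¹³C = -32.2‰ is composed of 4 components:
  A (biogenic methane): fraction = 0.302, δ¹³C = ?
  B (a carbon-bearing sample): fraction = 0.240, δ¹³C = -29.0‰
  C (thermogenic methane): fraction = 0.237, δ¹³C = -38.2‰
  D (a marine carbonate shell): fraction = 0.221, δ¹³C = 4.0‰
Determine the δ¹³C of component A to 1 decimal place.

-56.5‰

Isotope mass balance: δ_bulk = Σ fᵢ·δᵢ.
-32.2 = 0.302×δ_A + 0.240×(-29.0) + 0.237×(-38.2) + 0.221×(4.0)
0.302·δ_A = -32.2 − (-15.129) = -17.071
δ_A = -17.071 / 0.302 = -56.53‰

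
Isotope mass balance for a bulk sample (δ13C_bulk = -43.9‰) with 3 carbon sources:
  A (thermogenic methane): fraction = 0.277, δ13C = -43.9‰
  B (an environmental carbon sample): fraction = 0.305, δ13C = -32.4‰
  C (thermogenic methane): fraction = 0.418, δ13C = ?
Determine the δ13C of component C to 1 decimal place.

Isotope mass balance: δ_bulk = Σ fᵢ·δᵢ.
-43.9 = 0.277×(-43.9) + 0.305×(-32.4) + 0.418×δ_C
0.418·δ_C = -43.9 − (-22.042) = -21.858
δ_C = -21.858 / 0.418 = -52.29‰

-52.3‰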